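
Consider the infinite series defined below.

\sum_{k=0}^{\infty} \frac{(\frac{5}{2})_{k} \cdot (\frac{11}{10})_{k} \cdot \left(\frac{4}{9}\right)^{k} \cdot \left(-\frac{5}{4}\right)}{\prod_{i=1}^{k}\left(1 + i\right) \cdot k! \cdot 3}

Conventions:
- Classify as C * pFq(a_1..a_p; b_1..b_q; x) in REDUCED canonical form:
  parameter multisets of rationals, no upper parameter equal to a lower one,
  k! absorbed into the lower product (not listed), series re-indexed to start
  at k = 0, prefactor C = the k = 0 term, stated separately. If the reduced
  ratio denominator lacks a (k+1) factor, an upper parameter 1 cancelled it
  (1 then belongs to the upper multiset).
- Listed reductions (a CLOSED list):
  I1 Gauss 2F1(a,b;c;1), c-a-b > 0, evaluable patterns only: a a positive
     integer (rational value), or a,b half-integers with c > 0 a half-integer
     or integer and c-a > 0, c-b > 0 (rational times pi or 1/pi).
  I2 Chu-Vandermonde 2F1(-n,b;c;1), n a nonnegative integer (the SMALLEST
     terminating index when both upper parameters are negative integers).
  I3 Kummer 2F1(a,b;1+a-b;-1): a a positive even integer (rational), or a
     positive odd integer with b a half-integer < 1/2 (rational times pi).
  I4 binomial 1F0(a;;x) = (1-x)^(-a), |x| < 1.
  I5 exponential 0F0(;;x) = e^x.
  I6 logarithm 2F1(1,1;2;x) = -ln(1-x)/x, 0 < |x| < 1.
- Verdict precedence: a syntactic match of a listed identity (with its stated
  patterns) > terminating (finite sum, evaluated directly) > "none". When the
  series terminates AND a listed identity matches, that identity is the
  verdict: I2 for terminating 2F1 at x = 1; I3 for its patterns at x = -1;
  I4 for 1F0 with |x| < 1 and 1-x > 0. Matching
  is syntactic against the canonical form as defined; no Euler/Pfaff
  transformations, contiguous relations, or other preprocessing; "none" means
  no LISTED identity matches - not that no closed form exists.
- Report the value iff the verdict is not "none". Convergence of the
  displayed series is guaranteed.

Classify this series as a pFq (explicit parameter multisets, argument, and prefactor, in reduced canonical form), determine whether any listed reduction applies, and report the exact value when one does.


This is -\frac{5}{12} * 2F1(\frac{11}{10}, \frac{5}{2}; 2; \frac{4}{9}) in reduced canonical form. Verdict: none. No listed pattern accepts 2F1(\frac{11}{10}, \frac{5}{2}; 2; \frac{4}{9}).

First insight: t_0 being -\frac{5}{12}, the lower running product (C = -5/12) is a rising factorial.
Consecutive-term ratio: r(k) = \frac{4}{9} * (k+\frac{11}{10}) (k+\frac{5}{2}) / [(k+2) (k+1)] - rational in k, leading ratio \frac{4}{9}; with t_0 = -\frac{5}{12}, classification follows.


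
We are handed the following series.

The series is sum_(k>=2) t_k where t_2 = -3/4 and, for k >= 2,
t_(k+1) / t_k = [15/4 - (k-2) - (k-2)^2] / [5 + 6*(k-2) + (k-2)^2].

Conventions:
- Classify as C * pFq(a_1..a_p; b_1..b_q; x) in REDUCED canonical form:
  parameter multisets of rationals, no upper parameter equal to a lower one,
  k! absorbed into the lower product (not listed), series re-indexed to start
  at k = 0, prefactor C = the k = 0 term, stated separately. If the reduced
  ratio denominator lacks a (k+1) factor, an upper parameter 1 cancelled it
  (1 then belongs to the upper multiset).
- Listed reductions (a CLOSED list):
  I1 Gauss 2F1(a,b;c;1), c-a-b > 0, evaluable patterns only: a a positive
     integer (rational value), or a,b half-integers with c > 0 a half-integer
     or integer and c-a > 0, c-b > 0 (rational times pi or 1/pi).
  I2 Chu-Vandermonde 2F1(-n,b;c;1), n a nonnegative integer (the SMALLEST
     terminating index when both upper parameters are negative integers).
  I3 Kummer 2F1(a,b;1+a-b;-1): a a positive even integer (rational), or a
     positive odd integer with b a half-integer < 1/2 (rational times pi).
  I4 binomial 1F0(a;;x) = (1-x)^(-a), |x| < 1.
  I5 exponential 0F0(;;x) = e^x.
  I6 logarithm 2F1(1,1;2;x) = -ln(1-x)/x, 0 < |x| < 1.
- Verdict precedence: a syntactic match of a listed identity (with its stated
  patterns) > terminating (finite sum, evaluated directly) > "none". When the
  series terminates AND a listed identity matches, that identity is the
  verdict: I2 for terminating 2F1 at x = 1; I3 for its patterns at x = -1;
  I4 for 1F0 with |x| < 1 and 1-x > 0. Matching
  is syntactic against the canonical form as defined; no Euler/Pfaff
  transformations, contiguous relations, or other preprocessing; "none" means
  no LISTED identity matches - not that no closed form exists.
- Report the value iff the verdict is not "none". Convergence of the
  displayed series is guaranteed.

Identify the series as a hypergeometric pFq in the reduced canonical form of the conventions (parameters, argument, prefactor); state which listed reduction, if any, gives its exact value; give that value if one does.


Classification (C = -3/4): 2F1 with upper {-3/2, 5/2}, lower {5}, argument x = -1. Verdict: none - at argument -1 the multisets {-3/2, 5/2} ; {5} match no listed identity.

Key step: x = (-1) and the expanded ratio factors over Q; C = -3/4, x = -1, roots give parameters.
Term ratio: r(k) = (-1) * (k-3/2) (k+5/2) / [(k+5) (k+1)] - rational; roots negated = parameters, x = (-1), C = -3/4.


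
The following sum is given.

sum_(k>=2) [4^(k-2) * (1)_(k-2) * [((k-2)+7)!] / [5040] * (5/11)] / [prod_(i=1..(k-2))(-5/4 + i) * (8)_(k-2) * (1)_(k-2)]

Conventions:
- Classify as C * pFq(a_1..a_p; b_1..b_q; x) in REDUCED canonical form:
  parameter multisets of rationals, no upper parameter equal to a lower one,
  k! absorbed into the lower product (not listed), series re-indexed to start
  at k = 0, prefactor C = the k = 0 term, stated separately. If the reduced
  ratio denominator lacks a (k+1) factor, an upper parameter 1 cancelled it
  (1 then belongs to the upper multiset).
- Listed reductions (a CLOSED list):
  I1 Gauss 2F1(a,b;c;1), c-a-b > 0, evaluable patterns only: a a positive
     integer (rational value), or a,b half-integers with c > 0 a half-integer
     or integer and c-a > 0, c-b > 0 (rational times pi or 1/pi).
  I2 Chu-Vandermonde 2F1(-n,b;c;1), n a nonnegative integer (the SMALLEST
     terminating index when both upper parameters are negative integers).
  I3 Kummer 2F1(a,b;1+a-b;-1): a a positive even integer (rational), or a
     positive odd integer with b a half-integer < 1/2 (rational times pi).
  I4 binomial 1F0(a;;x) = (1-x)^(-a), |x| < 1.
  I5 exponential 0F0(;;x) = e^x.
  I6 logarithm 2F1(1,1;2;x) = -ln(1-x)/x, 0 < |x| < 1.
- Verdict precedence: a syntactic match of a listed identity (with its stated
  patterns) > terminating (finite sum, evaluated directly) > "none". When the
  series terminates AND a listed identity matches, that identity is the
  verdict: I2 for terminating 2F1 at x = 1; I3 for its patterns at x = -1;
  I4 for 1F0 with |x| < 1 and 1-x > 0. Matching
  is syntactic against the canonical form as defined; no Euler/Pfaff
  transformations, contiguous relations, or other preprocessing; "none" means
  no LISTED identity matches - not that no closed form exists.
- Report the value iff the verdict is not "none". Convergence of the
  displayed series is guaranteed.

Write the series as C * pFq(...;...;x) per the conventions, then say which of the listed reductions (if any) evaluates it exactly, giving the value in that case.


Reduced: x = 4, 1F1, upper = {1}, lower = {-1/4}, C = 5/11. Verdict: none (x = 4): each listed identity misses the multisets {1} ; {-1/4}.

Key step: t_0 being 5/11, the parameter 8 appears in both the upper and lower lists and cancels.
Ratio: r(k) = 4 * (k+1) / [(k-1/4) (k+1)] - rational in k. x = 4; t_0 = 5/11; negate the roots.


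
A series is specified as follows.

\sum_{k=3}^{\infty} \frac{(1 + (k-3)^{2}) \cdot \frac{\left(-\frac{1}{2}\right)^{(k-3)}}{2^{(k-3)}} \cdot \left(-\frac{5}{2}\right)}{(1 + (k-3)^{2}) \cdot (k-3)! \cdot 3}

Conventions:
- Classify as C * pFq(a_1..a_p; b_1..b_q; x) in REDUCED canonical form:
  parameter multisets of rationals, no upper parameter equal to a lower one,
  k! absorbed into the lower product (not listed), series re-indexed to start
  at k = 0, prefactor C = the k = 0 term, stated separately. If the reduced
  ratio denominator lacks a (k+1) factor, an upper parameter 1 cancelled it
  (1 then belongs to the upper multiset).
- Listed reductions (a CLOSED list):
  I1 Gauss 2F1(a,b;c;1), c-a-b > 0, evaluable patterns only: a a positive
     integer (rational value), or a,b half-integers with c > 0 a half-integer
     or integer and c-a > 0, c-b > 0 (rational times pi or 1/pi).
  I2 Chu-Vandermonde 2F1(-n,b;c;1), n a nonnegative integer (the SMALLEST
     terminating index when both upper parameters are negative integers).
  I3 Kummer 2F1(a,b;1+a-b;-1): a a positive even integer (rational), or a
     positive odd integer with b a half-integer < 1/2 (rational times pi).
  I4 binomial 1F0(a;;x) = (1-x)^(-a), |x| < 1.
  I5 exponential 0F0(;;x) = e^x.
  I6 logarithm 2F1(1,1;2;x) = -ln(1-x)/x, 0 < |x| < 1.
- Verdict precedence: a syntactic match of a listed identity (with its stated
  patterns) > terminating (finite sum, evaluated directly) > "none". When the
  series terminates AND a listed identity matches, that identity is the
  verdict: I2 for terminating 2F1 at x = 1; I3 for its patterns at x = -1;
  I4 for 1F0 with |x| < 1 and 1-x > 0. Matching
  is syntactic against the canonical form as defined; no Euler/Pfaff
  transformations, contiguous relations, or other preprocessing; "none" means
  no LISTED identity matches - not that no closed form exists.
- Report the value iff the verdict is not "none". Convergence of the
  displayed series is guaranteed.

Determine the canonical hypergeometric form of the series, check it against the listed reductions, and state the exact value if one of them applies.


This is -\frac{5}{6} * 0F0(-; -; -\frac{1}{4}) in reduced canonical form. Verdict at x = -\frac{1}{4}: the I5 exponential reduction matches (the 0F0 exponential series at x = -\frac{1}{4}). Hence: \left(-\frac{5}{6}\right) \cdot e^{-\frac{1}{4}}.

The tell: from the first term -\frac{5}{6}: the two k-th powers (C = -5/6, x = -1/4) combine into one argument.
Adjacent-term ratio: r(k) = -\frac{1}{4} * 1 / [(k+1)] ; factor over Q: parameters, x = -\frac{1}{4}, and C = -\frac{5}{6}.


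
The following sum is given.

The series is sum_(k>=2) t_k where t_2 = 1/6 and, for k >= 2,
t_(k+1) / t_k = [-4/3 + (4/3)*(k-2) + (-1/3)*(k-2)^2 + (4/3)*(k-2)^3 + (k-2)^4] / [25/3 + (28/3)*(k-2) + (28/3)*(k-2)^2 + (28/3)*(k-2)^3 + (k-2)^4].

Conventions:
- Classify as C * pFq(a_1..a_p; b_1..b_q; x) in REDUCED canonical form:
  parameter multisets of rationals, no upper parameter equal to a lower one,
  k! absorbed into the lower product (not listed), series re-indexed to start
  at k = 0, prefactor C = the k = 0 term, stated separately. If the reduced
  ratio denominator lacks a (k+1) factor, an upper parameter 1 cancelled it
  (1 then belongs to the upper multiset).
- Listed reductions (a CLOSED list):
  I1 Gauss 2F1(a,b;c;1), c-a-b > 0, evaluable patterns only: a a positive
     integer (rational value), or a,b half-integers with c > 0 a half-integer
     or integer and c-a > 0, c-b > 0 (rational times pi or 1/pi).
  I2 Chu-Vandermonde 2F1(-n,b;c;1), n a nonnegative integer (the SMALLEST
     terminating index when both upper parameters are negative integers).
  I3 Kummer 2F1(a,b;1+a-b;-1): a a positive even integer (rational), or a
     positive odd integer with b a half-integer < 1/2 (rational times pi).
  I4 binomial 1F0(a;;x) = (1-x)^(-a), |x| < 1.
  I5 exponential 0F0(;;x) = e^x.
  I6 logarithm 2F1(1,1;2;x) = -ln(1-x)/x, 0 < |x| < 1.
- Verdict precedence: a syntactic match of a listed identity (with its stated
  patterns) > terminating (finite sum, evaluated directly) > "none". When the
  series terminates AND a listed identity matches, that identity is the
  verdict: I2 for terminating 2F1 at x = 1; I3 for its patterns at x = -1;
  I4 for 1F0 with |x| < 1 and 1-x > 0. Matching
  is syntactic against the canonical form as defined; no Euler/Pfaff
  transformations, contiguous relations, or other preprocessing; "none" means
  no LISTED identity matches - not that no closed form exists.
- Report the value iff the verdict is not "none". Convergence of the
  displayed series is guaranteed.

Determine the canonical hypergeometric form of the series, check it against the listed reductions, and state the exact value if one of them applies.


This is 1/6 * 2F1(-2/3, 2; 25/3; 1) in reduced canonical form. Verdict: Gauss's theorem (I1) matches (x = 1: the Gamma ratio telescopes since c-a-b = 7 > 0 and a = 2 in Z>0). Sum: 209/1512.

Key observation: with t_0 = 1/6, the expanded ratio factors over Q; C = 1/6, x = 1, roots give parameters.
Step ratio: r(k) = 1 * (k-2/3) (k+2) / [(k+25/3) (k+1)] ; factor over Q: parameters, x = 1, and C = 1/6.


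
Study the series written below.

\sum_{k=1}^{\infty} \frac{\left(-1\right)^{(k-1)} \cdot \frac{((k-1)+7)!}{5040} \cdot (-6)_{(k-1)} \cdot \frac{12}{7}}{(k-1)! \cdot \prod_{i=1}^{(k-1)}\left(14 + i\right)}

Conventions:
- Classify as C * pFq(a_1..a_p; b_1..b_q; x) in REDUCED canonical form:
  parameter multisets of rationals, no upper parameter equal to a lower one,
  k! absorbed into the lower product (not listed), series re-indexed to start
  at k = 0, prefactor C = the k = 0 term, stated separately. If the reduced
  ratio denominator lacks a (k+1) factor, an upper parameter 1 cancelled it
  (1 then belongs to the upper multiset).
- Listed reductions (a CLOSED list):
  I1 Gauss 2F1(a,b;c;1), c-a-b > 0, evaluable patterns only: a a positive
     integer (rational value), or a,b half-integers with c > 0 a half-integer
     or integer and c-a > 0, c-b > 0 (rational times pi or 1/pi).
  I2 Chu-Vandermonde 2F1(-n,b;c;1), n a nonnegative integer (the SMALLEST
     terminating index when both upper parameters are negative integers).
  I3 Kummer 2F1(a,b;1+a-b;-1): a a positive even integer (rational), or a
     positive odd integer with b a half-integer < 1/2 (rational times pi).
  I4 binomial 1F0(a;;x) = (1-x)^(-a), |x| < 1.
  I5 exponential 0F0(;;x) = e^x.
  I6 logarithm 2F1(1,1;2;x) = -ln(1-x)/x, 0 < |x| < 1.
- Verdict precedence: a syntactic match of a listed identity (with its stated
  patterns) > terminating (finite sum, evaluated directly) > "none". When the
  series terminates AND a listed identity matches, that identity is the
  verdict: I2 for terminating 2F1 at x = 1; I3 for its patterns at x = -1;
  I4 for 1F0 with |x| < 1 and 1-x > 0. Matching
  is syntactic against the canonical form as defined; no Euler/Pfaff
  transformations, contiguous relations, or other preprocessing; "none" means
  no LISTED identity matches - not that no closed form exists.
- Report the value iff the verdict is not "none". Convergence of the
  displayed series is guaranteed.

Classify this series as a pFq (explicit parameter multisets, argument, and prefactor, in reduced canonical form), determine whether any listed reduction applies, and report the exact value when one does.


Classification (C = \frac{12}{7}): 2F1 with upper {-6, 8}, lower {15}, argument x = -1. Verdict: Kummer (I3) fires (x = -1; c = 15 equals 1+a-b for upper {-6, 8}: listed pattern). Exact value: \frac{858}{35}.

Key observation: t_0 = \frac{12}{7} here, and the lower running product (C = 12/7, x = -1) is a rising factorial.
Consecutive-term ratio: r(k) = -1 * (k-6) (k+8) / [(k+15) (k+1)] - rational in k. x = -1; t_0 = \frac{12}{7}; negate the roots.


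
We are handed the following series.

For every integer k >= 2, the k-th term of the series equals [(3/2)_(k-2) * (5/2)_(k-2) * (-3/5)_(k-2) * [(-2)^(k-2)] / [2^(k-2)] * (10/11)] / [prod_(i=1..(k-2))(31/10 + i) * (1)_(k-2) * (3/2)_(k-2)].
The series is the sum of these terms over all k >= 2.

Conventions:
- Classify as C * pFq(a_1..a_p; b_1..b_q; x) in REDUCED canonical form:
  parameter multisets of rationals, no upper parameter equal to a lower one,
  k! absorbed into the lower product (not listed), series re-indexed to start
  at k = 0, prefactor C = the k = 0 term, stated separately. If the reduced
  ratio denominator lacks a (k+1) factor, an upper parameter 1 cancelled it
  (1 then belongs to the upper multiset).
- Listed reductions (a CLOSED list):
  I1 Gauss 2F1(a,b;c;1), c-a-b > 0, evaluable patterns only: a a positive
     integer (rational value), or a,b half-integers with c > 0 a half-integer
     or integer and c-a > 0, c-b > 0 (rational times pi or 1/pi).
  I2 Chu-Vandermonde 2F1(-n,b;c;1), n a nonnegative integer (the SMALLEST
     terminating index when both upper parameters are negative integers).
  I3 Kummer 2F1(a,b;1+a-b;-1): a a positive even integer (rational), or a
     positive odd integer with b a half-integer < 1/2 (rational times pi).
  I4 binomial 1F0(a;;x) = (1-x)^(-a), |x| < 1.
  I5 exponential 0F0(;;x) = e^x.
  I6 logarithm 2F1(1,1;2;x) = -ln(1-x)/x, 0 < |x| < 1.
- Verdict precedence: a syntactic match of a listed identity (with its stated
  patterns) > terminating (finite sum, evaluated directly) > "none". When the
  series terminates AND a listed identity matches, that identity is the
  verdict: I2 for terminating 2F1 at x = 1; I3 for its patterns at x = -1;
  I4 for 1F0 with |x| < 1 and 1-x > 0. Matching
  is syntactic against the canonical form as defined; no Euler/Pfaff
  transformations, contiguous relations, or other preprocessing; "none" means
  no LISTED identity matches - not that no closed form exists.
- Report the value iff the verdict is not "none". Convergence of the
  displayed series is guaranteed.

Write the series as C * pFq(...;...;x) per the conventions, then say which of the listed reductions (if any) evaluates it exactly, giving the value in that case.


This is 10/11 * 2F1(-3/5, 5/2; 41/10; -1) in reduced canonical form. Verdict: none here - no I1-I6 shape fits x = -1 with lower {41/10}.

Structural cue: t_0 being 10/11, the lower running product (prefactor 10/11) is a rising factorial.
Term ratio: r(k) = (-1) * (k-3/5) (k+5/2) / [(k+41/10) (k+1)] - rational; roots negated = parameters, x = (-1), C = 10/11.


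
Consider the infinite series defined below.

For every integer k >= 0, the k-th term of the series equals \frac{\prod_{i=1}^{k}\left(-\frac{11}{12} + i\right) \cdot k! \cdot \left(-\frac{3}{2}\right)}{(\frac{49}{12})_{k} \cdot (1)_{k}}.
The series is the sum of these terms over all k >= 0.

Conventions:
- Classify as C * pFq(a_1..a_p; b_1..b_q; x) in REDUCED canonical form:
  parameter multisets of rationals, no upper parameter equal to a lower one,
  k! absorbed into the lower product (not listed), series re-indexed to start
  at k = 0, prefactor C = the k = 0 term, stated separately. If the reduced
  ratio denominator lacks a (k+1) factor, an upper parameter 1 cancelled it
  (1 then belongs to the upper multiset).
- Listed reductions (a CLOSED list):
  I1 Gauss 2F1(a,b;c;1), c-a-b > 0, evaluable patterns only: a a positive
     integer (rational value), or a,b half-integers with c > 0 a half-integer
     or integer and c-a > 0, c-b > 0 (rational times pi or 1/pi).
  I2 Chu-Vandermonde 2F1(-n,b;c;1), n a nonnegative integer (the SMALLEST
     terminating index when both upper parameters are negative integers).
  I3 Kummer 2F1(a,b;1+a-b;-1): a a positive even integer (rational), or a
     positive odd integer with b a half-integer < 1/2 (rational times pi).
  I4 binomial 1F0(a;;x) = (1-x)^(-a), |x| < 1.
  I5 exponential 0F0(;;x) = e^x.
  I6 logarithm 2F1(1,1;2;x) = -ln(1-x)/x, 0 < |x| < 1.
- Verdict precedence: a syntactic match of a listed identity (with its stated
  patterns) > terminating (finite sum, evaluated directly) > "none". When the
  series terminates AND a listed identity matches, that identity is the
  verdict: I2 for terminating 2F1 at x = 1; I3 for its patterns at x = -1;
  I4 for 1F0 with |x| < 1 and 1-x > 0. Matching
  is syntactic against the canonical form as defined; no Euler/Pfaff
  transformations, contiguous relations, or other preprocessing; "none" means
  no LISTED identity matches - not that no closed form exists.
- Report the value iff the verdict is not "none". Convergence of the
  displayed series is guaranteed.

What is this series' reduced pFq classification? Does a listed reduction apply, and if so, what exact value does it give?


The series (x = 1) is 2F1: upper {\frac{1}{12}, 1}, lower {\frac{49}{12}}, prefactor -\frac{3}{2}. Verdict at x = 1: Gauss's theorem (I1) matches (x = 1: the Gamma ratio telescopes since c-a-b = 3 > 0 and a = 1 in Z>0). Sum: -\frac{37}{24}.

Key step: t_0 being -\frac{3}{2}, the running product (C = -3/2, x = 1) telescopes to a rising factorial.
Term ratio: r(k) = 1 * (k+\frac{1}{12}) (k+1) / [(k+\frac{49}{12}) (k+1)] - rational in k. x = 1; t_0 = -\frac{3}{2}; negate the roots.


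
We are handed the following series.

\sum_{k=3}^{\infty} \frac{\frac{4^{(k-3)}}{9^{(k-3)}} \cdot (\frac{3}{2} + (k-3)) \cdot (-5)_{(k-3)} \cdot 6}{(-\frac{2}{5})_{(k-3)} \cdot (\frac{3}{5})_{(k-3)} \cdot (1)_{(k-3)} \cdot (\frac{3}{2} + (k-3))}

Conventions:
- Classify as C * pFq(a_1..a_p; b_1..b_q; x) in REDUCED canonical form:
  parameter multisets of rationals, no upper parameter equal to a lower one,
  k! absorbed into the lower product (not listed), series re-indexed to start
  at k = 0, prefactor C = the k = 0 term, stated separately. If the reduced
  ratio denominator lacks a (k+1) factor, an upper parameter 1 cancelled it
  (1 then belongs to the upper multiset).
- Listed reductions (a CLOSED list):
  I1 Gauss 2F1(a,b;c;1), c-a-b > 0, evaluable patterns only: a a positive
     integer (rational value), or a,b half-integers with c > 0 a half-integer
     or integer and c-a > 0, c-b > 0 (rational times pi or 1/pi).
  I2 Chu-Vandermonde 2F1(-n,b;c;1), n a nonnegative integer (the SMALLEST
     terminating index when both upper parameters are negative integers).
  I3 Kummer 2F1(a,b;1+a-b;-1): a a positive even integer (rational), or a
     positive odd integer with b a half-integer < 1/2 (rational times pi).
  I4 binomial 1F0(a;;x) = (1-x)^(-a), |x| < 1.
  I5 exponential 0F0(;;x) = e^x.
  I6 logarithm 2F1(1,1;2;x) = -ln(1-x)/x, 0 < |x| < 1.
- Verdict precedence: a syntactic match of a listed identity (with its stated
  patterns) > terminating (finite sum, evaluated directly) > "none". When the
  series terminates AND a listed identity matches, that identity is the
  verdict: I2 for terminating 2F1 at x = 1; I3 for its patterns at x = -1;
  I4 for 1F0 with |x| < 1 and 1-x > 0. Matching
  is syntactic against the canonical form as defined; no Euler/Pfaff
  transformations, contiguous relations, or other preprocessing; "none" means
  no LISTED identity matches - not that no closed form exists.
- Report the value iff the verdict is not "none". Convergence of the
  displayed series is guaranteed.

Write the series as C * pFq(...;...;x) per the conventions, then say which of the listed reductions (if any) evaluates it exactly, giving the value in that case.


First insight: t_0 = 6 here, and (1)_k (C = 6) is k! itself.
Ratio: r(k) = \frac{4}{9} * (k-5) / [(k-\frac{2}{5}) (k+\frac{3}{5}) (k+1)] - rational; roots negated = parameters, x = \frac{4}{9}, C = 6.

At argument \frac{4}{9}: a 1F2 with upper {-5}, lower {-\frac{2}{5}, \frac{3}{5}}, scaled by C = 6. Verdict: terminating - upper -5 stops the sum at k = 5; the 6 terms are added exactly. Sum: \frac{863452109554}{55774201509}.


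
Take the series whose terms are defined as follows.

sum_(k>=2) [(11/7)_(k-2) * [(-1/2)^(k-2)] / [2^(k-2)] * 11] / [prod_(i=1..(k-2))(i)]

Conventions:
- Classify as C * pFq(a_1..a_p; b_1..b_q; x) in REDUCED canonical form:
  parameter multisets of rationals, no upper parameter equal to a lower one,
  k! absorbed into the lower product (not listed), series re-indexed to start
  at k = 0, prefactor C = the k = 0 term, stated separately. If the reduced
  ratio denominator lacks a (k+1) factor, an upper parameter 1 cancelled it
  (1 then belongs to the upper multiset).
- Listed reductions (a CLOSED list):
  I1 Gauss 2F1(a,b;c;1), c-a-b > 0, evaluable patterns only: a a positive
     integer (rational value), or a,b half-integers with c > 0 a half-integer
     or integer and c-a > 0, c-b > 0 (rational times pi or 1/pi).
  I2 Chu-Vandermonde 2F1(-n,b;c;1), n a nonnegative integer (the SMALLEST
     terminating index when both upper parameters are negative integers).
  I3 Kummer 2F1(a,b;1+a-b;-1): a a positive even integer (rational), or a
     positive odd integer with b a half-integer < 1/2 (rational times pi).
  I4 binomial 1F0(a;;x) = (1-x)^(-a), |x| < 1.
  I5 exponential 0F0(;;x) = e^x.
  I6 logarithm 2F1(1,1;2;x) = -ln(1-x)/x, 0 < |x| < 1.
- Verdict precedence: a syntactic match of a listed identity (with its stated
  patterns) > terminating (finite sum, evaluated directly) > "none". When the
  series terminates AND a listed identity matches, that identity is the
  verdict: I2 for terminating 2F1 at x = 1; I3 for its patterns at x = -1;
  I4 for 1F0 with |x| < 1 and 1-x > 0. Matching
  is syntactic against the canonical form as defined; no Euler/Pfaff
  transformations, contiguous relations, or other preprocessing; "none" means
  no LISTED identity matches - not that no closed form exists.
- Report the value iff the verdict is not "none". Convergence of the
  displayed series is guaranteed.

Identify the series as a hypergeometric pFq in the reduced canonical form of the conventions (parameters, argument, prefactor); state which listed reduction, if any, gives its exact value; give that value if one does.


x = -1/4 here; the reduced form reads 1F0, upper {11/7}, lower {-}, C = 11. Verdict: binomial (I4) applies (the 1F0 binomial series: exponent -11/7, x = -1/4). Exact value: 11 * (5/4)^(-11/7).

Key step: t_0 being 11, the product of the first k integers (prefactor 11) is k!.
Step ratio: r(k) = (-1/4) * (k+11/7) / [(k+1)] - rational in k, leading ratio (-1/4); with t_0 = 11, classification follows.


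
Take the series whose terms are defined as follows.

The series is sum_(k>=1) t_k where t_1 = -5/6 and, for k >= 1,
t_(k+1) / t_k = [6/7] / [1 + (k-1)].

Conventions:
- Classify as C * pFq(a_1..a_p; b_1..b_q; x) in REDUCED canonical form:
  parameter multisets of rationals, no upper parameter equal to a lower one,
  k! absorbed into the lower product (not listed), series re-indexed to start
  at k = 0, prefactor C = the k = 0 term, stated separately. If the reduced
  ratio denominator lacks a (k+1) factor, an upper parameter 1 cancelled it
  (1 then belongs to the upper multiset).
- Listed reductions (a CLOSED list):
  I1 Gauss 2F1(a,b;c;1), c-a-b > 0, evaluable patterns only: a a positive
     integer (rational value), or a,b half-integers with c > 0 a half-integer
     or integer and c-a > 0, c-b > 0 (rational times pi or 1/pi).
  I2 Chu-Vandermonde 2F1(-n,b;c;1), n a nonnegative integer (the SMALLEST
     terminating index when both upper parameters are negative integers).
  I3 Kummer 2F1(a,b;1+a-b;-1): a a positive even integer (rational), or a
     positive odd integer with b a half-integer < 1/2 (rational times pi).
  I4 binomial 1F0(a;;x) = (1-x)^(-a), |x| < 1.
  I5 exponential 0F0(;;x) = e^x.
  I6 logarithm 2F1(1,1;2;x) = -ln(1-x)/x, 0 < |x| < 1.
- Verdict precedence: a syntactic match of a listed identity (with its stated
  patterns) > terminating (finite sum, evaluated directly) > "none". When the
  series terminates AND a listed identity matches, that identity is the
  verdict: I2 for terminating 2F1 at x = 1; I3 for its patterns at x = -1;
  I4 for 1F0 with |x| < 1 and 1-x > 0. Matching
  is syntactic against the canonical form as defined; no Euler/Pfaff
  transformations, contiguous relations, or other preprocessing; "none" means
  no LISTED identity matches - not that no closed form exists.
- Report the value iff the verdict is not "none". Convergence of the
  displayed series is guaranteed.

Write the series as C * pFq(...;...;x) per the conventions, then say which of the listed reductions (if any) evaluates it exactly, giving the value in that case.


x = 6/7 here; the reduced form reads 0F0, upper {-}, lower {-}, C = -5/6. Verdict: the exponential series (I5) fires (the 0F0 exponential series at x = 6/7). Value: (-5/6) * e^(6/7).

Key observation: t_0 = -5/6 here, and roots of the ratio polynomials (C = -5/6) are the negated parameters.
Adjacent-term ratio: r(k) = (6/7) * 1 / [(k+1)] - rational; roots negated = parameters, x = (6/7), C = -5/6.


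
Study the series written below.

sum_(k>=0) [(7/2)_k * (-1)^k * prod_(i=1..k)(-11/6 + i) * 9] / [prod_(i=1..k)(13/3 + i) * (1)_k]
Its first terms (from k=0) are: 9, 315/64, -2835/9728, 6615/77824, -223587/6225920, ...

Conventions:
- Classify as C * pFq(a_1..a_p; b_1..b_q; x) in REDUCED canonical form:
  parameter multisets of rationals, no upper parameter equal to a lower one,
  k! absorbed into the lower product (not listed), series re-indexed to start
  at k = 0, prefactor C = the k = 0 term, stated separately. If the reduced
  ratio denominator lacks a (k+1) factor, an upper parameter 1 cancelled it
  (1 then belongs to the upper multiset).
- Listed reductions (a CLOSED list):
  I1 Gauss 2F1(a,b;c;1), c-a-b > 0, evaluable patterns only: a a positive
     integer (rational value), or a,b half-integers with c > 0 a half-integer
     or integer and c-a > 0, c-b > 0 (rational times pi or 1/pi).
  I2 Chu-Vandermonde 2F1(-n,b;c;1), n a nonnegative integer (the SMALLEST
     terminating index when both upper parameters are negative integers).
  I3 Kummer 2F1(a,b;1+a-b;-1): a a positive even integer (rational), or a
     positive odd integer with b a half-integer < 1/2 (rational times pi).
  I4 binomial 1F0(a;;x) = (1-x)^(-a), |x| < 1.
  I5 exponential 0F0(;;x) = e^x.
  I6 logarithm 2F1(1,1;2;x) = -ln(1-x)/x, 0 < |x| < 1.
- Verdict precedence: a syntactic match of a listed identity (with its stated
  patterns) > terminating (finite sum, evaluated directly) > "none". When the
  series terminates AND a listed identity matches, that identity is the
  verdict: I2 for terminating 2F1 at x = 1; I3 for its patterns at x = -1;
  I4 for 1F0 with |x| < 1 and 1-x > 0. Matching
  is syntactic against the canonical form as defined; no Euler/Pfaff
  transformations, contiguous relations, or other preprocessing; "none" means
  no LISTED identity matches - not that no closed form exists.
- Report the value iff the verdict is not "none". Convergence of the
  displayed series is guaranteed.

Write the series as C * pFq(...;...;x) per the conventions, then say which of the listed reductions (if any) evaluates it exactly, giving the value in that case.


Key step: from the first term 9: the lower running product (prefactor 9) is a rising factorial.
Adjacent-term ratio: r(k) = (-1) * (k-5/6) (k+7/2) / [(k+16/3) (k+1)] - rational in k, leading ratio (-1); with t_0 = 9, classification follows.

Classification (C = 9): 2F1 with upper {-5/6, 7/2}, lower {16/3}, argument x = -1. Verdict: no listed reduction: x = -1 and upper {-5/6, 7/2} fail every I1-I6 pattern.


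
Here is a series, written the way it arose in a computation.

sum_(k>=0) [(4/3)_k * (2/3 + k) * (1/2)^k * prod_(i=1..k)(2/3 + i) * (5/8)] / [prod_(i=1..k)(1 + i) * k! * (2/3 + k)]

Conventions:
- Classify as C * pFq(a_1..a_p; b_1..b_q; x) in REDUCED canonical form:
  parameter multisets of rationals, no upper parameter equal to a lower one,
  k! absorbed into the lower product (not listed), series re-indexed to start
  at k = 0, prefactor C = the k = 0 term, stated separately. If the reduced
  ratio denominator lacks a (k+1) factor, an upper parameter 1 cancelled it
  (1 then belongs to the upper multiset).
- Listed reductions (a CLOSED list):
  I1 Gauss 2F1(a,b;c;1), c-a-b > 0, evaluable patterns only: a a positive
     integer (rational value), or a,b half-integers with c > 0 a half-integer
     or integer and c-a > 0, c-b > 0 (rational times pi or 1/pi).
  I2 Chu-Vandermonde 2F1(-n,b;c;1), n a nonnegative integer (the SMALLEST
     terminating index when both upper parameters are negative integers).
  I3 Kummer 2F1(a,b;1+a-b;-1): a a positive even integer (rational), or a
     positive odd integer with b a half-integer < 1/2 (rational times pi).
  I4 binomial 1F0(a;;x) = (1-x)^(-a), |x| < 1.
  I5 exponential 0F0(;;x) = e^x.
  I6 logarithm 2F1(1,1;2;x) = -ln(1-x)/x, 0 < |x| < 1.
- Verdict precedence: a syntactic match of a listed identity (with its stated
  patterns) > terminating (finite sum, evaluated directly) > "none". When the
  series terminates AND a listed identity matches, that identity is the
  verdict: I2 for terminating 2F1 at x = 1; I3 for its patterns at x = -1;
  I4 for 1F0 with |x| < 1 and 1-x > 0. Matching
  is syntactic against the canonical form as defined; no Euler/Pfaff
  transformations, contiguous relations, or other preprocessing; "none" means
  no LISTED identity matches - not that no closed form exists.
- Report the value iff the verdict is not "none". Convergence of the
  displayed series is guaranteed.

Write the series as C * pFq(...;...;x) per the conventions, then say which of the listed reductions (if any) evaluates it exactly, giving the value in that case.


Canonical form: C = 5/8 times 2F1 with upper {4/3, 5/3}, lower {2}, x = 1/2. Verdict: no listed reduction: x = 1/2 and upper {4/3, 5/3} fail every I1-I6 pattern.

The tell: t_0 = 5/8 here, and the lower running product (C = 5/8, x = 1/2) is a rising factorial.
Ratio: r(k) = (1/2) * (k+4/3) (k+5/3) / [(k+2) (k+1)] - rational; roots negated = parameters, x = (1/2), C = 5/8.


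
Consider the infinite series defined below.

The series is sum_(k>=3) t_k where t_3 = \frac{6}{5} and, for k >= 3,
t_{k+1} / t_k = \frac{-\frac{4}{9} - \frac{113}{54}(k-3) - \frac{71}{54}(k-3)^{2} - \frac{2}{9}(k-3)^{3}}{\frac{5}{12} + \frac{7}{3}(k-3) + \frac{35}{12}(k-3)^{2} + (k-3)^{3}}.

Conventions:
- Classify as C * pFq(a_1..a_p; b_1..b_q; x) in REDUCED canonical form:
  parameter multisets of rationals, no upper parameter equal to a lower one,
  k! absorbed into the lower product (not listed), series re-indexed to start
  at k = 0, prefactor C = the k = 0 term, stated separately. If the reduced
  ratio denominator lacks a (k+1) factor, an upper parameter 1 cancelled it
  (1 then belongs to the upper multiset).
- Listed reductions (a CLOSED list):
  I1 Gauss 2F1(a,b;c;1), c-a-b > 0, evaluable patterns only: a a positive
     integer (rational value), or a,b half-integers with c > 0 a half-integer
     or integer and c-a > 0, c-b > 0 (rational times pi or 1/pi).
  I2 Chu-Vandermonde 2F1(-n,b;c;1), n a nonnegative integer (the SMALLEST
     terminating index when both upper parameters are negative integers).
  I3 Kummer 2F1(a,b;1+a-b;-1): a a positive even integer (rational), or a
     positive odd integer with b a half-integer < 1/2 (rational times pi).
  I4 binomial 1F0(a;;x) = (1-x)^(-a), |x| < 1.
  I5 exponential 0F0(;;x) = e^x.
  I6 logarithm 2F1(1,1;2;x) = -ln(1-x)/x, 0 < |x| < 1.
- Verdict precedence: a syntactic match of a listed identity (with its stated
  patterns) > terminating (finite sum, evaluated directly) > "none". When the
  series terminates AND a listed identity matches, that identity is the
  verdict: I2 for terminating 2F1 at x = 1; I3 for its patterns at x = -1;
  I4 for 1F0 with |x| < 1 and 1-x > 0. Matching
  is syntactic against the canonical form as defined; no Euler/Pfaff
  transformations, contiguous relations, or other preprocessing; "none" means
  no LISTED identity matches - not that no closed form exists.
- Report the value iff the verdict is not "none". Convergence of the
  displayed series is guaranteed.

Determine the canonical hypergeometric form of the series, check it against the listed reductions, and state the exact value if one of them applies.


Classification (C = \frac{6}{5}): 2F1 with upper {\frac{8}{3}, 3}, lower {\frac{5}{3}}, argument x = -\frac{2}{9}. Verdict: none. Every listed pattern misses the 2F1 form at -\frac{2}{9}, upper {\frac{8}{3}, 3}.

First insight: from the first term \frac{6}{5}: the parameter 1/4 appears in both the upper and lower lists and cancels.
Adjacent-term ratio: r(k) = -\frac{2}{9} * (k+\frac{8}{3}) (k+3) / [(k+\frac{5}{3}) (k+1)] ; factor over Q: parameters, x = -\frac{2}{9}, and C = \frac{6}{5}.


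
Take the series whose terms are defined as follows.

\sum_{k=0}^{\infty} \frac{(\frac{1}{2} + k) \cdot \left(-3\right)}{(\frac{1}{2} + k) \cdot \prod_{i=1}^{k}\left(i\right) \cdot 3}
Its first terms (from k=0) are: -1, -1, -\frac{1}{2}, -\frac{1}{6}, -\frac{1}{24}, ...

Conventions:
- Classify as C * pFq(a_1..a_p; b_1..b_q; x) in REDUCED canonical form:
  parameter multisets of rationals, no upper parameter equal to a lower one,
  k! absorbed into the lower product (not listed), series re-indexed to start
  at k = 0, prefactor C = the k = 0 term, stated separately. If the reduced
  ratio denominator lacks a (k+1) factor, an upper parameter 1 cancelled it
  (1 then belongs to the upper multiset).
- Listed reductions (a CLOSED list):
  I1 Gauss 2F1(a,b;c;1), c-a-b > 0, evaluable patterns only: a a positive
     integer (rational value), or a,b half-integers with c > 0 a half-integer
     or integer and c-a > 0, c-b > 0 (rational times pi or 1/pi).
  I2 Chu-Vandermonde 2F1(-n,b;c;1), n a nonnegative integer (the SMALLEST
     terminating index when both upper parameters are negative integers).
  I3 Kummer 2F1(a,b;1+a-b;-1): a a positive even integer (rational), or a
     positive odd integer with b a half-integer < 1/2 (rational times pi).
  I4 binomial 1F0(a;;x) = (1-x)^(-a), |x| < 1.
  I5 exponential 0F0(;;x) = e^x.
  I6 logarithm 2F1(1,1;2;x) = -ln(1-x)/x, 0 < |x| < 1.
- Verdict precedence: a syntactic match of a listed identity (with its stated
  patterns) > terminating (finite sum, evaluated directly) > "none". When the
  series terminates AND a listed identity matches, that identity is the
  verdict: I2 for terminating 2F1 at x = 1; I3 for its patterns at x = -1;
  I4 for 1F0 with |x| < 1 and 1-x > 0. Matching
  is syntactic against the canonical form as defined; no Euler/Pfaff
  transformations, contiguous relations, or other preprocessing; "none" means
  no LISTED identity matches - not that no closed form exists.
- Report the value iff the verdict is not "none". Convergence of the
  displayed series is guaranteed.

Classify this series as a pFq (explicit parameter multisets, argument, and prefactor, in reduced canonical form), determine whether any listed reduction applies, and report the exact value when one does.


Prefactor -1, argument 1: 0F0 with upper {-} over lower {-}. Verdict at x = 1: the exponential series (I5) matches (the 0F0 exponential series at x = 1). Value: \left(-1\right) \cdot e^{1}.

Key observation: t_0 being -1, the constant factors (prefactor -1) combine into one prefactor.
Ratio: r(k) = 1 * 1 / [(k+1)] - poly over poly, x = 1 from leading terms; C = -1 at k = 0.


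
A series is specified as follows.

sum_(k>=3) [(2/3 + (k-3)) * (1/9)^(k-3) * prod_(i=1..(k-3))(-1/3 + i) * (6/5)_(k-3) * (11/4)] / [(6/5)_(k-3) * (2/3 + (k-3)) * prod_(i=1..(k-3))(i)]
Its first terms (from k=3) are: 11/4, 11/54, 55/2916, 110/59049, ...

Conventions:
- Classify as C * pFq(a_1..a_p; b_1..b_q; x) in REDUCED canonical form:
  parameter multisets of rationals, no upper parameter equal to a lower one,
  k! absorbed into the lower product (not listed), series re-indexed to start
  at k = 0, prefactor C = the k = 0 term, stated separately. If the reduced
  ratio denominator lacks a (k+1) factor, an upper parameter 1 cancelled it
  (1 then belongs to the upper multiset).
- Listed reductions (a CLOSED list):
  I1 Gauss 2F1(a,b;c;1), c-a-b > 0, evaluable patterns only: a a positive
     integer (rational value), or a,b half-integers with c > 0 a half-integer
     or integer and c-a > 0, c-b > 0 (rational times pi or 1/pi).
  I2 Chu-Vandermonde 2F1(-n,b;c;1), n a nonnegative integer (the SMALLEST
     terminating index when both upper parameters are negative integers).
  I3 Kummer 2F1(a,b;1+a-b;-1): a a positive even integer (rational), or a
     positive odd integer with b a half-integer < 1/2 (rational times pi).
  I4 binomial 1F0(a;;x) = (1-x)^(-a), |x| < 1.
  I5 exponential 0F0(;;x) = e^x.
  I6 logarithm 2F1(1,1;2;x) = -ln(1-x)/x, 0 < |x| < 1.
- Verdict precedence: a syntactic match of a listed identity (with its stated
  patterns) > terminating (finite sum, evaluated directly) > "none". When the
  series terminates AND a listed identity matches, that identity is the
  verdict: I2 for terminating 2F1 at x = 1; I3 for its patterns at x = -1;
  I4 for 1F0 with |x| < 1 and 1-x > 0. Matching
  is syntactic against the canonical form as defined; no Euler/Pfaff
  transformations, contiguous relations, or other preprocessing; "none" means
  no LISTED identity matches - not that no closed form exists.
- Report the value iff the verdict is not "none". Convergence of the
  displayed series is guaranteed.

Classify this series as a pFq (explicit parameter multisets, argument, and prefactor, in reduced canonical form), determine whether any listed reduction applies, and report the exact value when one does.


Canonical form: C = 11/4 times 1F0 with upper {2/3}, lower {-}, x = 1/9. Verdict at x = 1/9: the binomial series (I4) matches (the 1F0 binomial series: exponent -2/3, x = 1/9). Hence: (11/4) * (8/9)^(-2/3).

First insight: x = (1/9) and k + 2/3 divides numerator and denominator alike; C = 11/4, x = 1/9 after cancelling.
Ratio: r(k) = (1/9) * (k+2/3) / [(k+1)] - rational in k. x = (1/9); t_0 = 11/4; negate the roots.
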